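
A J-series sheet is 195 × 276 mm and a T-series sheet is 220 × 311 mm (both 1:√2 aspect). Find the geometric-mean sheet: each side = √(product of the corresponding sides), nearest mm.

Short side: √(195 · 220) = √42900 ≈ 207.1 → 207 mm
Long side: √(276 · 311) = √85836 ≈ 293.0 → 293 mm

207 × 293 mm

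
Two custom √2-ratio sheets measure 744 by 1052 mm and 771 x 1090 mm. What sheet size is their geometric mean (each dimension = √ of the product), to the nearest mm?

757 × 1071 mm

Short side: √(744 · 771) = √573624 ≈ 757.4 → 757 mm
Long side: √(1052 · 1090) = √1146680 ≈ 1070.8 → 1071 mm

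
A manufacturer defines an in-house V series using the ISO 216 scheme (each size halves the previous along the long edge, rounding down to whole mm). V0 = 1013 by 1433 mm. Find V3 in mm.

358 × 506 mm

V1: ⌊1433/2⌋ × 1013 = 716 × 1013 mm
V2: ⌊1013/2⌋ × 716 = 506 × 716 mm
V3: ⌊716/2⌋ × 506 = 358 × 506 mm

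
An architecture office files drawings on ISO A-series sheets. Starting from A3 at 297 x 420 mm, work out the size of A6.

A4: ⌊420/2⌋ × 297 = 210 × 297 mm
A5: ⌊297/2⌋ × 210 = 148 × 210 mm
A6: ⌊210/2⌋ × 148 = 105 × 148 mm

105 × 148 mm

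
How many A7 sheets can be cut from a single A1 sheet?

A1 = 594 × 841 mm; A7 = 74 × 105 mm.
Each halving step doubles the count; 6 steps from A1 to A7.
2^6 = 64.

64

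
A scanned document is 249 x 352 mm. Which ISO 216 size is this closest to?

Aspect ratio 352/249 ≈ 1.414 — close to the ISO √2 ≈ 1.414.
In the B-series (B0 = 1000 × 1414 mm): B4 = 250 × 353 mm.
Off by 2 mm total — nearest standard size.

B4 (250 × 353 mm)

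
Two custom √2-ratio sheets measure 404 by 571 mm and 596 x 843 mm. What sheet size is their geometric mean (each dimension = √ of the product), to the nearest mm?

Short side: √(404 · 596) = √240784 ≈ 490.7 → 491 mm
Long side: √(571 · 843) = √481353 ≈ 693.8 → 694 mm

491 × 694 mm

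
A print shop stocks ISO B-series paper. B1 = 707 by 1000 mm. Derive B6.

125 × 176 mm

B2: ⌊1000/2⌋ × 707 = 500 × 707 mm
B3: ⌊707/2⌋ × 500 = 353 × 500 mm
B4: ⌊500/2⌋ × 353 = 250 × 353 mm
B5: ⌊353/2⌋ × 250 = 176 × 250 mm
B6: ⌊250/2⌋ × 176 = 125 × 176 mm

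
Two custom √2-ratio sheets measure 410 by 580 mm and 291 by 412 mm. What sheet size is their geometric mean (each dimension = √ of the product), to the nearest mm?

345 × 489 mm

Short side: √(410 · 291) = √119310 ≈ 345.4 → 345 mm
Long side: √(580 · 412) = √238960 ≈ 488.8 → 489 mm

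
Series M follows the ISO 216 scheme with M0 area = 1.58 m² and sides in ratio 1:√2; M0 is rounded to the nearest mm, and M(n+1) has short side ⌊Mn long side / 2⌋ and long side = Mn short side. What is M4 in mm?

Let M0's short side be w mm. w · w√2 = 1.58 m² = 1,580,000 mm², so w ≈ 1057.0 mm and w√2 ≈ 1494.8 mm → M0 = 1057 × 1495 mm.
M1: ⌊1495/2⌋ × 1057 = 747 × 1057 mm
M2: ⌊1057/2⌋ × 747 = 528 × 747 mm
M3: ⌊747/2⌋ × 528 = 373 × 528 mm
M4: ⌊528/2⌋ × 373 = 264 × 373 mm

264 × 373 mm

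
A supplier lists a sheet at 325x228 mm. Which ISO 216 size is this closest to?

Aspect ratio 325/228 ≈ 1.425 — close to the ISO √2 ≈ 1.414.
In the C-series (envelope sizes, between A and B): C4 = 229 × 324 mm.
Off by 2 mm total — nearest standard size.

C4 (229 × 324 mm)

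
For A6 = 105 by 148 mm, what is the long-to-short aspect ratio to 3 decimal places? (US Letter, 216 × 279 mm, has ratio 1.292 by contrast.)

1.410

148 / 105 = 1.410
ISO 216 targets √2 ≈ 1.414; the -0.005 deviation is from mm rounding.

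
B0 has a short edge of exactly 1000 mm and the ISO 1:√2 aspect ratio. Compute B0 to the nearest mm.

1000 × 1414 mm

Short side = 1000 mm; long side = 1000√2 ≈ 1414.2 mm.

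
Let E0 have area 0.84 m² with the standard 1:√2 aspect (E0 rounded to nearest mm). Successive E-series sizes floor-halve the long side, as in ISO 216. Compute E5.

Let E0's short side be w mm. w · w√2 = 0.84 m² = 840,000 mm², so w ≈ 770.7 mm and w√2 ≈ 1089.9 mm → E0 = 771 × 1090 mm.
E1: ⌊1090/2⌋ × 771 = 545 × 771 mm
E2: ⌊771/2⌋ × 545 = 385 × 545 mm
E3: ⌊545/2⌋ × 385 = 272 × 385 mm
E4: ⌊385/2⌋ × 272 = 192 × 272 mm
E5: ⌊272/2⌋ × 192 = 136 × 192 mm

136 × 192 mm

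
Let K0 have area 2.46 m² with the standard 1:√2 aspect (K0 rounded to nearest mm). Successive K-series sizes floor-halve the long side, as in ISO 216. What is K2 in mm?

659 × 932 mm

Let K0's short side be w mm. w · w√2 = 2.46 m² = 2,460,000 mm², so w ≈ 1318.9 mm and w√2 ≈ 1865.2 mm → K0 = 1319 × 1865 mm.
K1: ⌊1865/2⌋ × 1319 = 932 × 1319 mm
K2: ⌊1319/2⌋ × 932 = 659 × 932 mm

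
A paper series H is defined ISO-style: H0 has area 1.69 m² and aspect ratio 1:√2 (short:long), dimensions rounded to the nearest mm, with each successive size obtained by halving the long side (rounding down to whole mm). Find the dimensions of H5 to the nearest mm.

Let H0's short side be w mm. w · w√2 = 1.69 m² = 1,690,000 mm², so w ≈ 1093.2 mm and w√2 ≈ 1546.0 mm → H0 = 1093 × 1546 mm.
H1: ⌊1546/2⌋ × 1093 = 773 × 1093 mm
H2: ⌊1093/2⌋ × 773 = 546 × 773 mm
H3: ⌊773/2⌋ × 546 = 386 × 546 mm
H4: ⌊546/2⌋ × 386 = 273 × 386 mm
H5: ⌊386/2⌋ × 273 = 193 × 273 mm

193 × 273 mm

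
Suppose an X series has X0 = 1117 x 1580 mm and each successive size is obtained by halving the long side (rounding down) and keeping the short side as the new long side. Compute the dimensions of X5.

197 × 279 mm

X1 = 790 × 1117 mm (from X0 by 1 halving).
X2: ⌊1117/2⌋ × 790 = 558 × 790 mm
X3: ⌊790/2⌋ × 558 = 395 × 558 mm
X4: ⌊558/2⌋ × 395 = 279 × 395 mm
X5: ⌊395/2⌋ × 279 = 197 × 279 mm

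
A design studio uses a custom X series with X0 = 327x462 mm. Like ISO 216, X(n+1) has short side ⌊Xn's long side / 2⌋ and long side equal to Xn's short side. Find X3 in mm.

115 × 163 mm

X1: ⌊462/2⌋ × 327 = 231 × 327 mm
X2: ⌊327/2⌋ × 231 = 163 × 231 mm
X3: ⌊231/2⌋ × 163 = 115 × 163 mm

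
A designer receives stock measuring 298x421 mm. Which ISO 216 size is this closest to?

A3 (297 × 420 mm)

Aspect ratio 421/298 ≈ 1.413 — close to the ISO √2 ≈ 1.414.
In the A-series (A0 area = 1 m²): A3 = 297 × 420 mm.
Off by 2 mm total — nearest standard size.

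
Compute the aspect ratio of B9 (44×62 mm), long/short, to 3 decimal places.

62 / 44 = 1.409
ISO 216 targets √2 ≈ 1.414; the -0.005 deviation is from mm rounding.

1.409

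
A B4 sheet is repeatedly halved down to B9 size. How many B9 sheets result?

32

Each ISO step halves the sheet: 1 × B4 → 2 × B5 → 4 × B6 → 8 × B7 → …
From B4 to B9 is 5 halving steps: 2^5 = 32.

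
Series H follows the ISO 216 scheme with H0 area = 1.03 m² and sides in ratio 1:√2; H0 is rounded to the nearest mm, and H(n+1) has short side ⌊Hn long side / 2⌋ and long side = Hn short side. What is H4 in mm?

Let H0's short side be w mm. w · w√2 = 1.03 m² = 1,030,000 mm², so w ≈ 853.4 mm and w√2 ≈ 1206.9 mm → H0 = 853 × 1207 mm.
H1: ⌊1207/2⌋ × 853 = 603 × 853 mm
H2: ⌊853/2⌋ × 603 = 426 × 603 mm
H3: ⌊603/2⌋ × 426 = 301 × 426 mm
H4: ⌊426/2⌋ × 301 = 213 × 301 mm

213 × 301 mm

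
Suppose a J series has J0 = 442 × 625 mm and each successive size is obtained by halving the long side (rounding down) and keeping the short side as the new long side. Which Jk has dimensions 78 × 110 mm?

J0: 442 × 625 mm
J1: 312 × 442 mm
J2: 221 × 312 mm
J3: 156 × 221 mm
J4: 110 × 156 mm
J5: 78 × 110 mm
J6: 55 × 78 mm
→ matches J5.

J5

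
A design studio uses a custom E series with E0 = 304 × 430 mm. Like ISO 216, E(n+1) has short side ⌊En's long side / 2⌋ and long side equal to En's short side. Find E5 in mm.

E1 = 215 × 304 mm (from E0 by 1 halving).
E2: ⌊304/2⌋ × 215 = 152 × 215 mm
E3: ⌊215/2⌋ × 152 = 107 × 152 mm
E4: ⌊152/2⌋ × 107 = 76 × 107 mm
E5: ⌊107/2⌋ × 76 = 53 × 76 mm

53 × 76 mm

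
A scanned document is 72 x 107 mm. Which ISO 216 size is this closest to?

Aspect ratio 107/72 ≈ 1.486 (ISO target is √2 ≈ 1.414).
In the A-series (A0 area = 1 m²): A7 = 74 × 105 mm.
Off by 4 mm total — nearest standard size.

A7 (74 × 105 mm)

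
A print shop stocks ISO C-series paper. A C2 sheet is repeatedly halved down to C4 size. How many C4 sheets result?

Each ISO step halves the sheet: 1 × C2 → 2 × C3 → 4 × C4
From C2 to C4 is 2 halving steps: 2^2 = 4.

4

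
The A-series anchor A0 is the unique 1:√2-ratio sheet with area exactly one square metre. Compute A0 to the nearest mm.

Let the short side be w mm. Then the long side is w√2 and w · w√2 = 10⁶ mm².
w² = 10⁶/√2, so w = 1000 / 2^(1/4) ≈ 840.9 mm; long side = 1000 · 2^(1/4) ≈ 1189.2 mm.

841 × 1189 mm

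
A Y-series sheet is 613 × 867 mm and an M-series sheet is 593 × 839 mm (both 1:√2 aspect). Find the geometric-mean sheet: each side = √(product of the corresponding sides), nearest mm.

Short side: √(613 · 593) = √363509 ≈ 602.9 → 603 mm
Long side: √(867 · 839) = √727413 ≈ 852.9 → 853 mm

603 × 853 mm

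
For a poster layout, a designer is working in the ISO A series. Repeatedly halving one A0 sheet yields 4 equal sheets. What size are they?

A2

4 = 2^2, so 2 halving steps.
A0 → A1 → … → A2 after 2 steps.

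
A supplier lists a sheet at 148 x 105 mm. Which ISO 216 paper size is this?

Aspect ratio 148/105 ≈ 1.410 — close to the ISO √2 ≈ 1.414.
In the A-series (A0 area = 1 m²): A6 = 105 × 148 mm.

A6 (105 × 148 mm)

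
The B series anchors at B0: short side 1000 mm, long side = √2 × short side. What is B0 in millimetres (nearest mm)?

1000 × 1414 mm

Short side = 1000 mm; long side = 1000√2 ≈ 1414.2 mm.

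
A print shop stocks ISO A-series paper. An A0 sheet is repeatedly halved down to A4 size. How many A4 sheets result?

A0 = 841 × 1189 mm; A4 = 210 × 297 mm.
Each halving step doubles the count; 4 steps from A0 to A4.
2^4 = 16.

16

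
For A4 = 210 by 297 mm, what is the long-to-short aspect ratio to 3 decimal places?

1.414

297 / 210 = 1.414
Matches √2 ≈ 1.414 — the ISO 216 defining ratio.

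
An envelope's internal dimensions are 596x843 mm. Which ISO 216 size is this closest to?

Aspect ratio 843/596 ≈ 1.414 — close to the ISO √2 ≈ 1.414.
In the A-series (A0 area = 1 m²): A1 = 594 × 841 mm.
Off by 4 mm total — nearest standard size.

A1 (594 × 841 mm)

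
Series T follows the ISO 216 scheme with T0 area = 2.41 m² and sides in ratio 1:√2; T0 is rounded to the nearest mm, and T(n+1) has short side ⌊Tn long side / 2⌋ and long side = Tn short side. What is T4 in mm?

Let T0's short side be w mm. w · w√2 = 2.41 m² = 2,410,000 mm², so w ≈ 1305.4 mm and w√2 ≈ 1846.1 mm → T0 = 1305 × 1846 mm.
T1: ⌊1846/2⌋ × 1305 = 923 × 1305 mm
T2: ⌊1305/2⌋ × 923 = 652 × 923 mm
T3: ⌊923/2⌋ × 652 = 461 × 652 mm
T4: ⌊652/2⌋ × 461 = 326 × 461 mm

326 × 461 mm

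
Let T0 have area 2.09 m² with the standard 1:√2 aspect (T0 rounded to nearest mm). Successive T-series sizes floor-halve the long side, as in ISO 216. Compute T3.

429 × 608 mm

Let T0's short side be w mm. w · w√2 = 2.09 m² = 2,090,000 mm², so w ≈ 1215.7 mm and w√2 ≈ 1719.2 mm → T0 = 1216 × 1719 mm.
T1: ⌊1719/2⌋ × 1216 = 859 × 1216 mm
T2: ⌊1216/2⌋ × 859 = 608 × 859 mm
T3: ⌊859/2⌋ × 608 = 429 × 608 mm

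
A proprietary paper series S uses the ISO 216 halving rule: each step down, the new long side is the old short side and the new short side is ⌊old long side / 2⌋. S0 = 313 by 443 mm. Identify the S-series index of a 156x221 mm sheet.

S0: 313 × 443 mm
S1: 221 × 313 mm
S2: 156 × 221 mm
S3: 110 × 156 mm
→ matches S2.

S2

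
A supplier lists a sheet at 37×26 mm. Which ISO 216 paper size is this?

A10 (26 × 37 mm)

Aspect ratio 37/26 ≈ 1.423 — close to the ISO √2 ≈ 1.414.
In the A-series (A0 area = 1 m²): A10 = 26 × 37 mm.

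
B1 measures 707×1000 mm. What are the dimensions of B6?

B2: ⌊1000/2⌋ × 707 = 500 × 707 mm
B3: ⌊707/2⌋ × 500 = 353 × 500 mm
B4: ⌊500/2⌋ × 353 = 250 × 353 mm
B5: ⌊353/2⌋ × 250 = 176 × 250 mm
B6: ⌊250/2⌋ × 176 = 125 × 176 mm

125 × 176 mm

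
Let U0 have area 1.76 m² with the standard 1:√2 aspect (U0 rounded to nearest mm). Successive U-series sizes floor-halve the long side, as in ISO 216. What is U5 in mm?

197 × 279 mm

Let U0's short side be w mm. w · w√2 = 1.76 m² = 1,760,000 mm², so w ≈ 1115.6 mm and w√2 ≈ 1577.7 mm → U0 = 1116 × 1578 mm.
U1: ⌊1578/2⌋ × 1116 = 789 × 1116 mm
U2: ⌊1116/2⌋ × 789 = 558 × 789 mm
U3: ⌊789/2⌋ × 558 = 394 × 558 mm
U4: ⌊558/2⌋ × 394 = 279 × 394 mm
U5: ⌊394/2⌋ × 279 = 197 × 279 mm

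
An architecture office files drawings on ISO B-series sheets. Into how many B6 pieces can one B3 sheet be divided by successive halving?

Each ISO step halves the sheet: 1 × B3 → 2 × B4 → 4 × B5 → 8 × B6
From B3 to B6 is 3 halving steps: 2^3 = 8.

8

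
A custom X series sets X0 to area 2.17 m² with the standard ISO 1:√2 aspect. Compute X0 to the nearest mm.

Let the short side be w mm. Then w · w√2 = 2.17 m² = 2,170,000 mm².
w² = 2,170,000/√2, so w ≈ 1238.7 mm; long side = w√2 ≈ 1751.8 mm.

1239 × 1752 mm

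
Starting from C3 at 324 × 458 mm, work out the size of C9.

C4: ⌊458/2⌋ × 324 = 229 × 324 mm
C5: ⌊324/2⌋ × 229 = 162 × 229 mm
C6: ⌊229/2⌋ × 162 = 114 × 162 mm
C7: ⌊162/2⌋ × 114 = 81 × 114 mm
C8: ⌊114/2⌋ × 81 = 57 × 81 mm
C9: ⌊81/2⌋ × 57 = 40 × 57 mm

40 × 57 mm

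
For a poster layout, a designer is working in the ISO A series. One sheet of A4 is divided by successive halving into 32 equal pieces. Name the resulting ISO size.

32 = 2^5, so 5 halving steps.
A4 → A5 → … → A9 after 5 steps.

A9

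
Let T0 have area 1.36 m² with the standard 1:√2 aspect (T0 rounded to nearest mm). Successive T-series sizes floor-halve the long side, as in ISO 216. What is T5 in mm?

Let T0's short side be w mm. w · w√2 = 1.36 m² = 1,360,000 mm², so w ≈ 980.6 mm and w√2 ≈ 1386.8 mm → T0 = 981 × 1387 mm.
T1: ⌊1387/2⌋ × 981 = 693 × 981 mm
T2: ⌊981/2⌋ × 693 = 490 × 693 mm
T3: ⌊693/2⌋ × 490 = 346 × 490 mm
T4: ⌊490/2⌋ × 346 = 245 × 346 mm
T5: ⌊346/2⌋ × 245 = 173 × 245 mm

173 × 245 mm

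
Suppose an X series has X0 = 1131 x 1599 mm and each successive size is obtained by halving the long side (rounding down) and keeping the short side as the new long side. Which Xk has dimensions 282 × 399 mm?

X0: 1131 × 1599 mm
X1: 799 × 1131 mm
X2: 565 × 799 mm
X3: 399 × 565 mm
X4: 282 × 399 mm
X5: 199 × 282 mm
→ matches X4.

X4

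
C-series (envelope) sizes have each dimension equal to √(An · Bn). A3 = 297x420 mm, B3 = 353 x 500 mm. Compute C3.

324 × 458 mm

Short side: √(297 · 353) = √104841 ≈ 323.8 → 324 mm
Long side: √(420 · 500) = √210000 ≈ 458.3 → 458 mm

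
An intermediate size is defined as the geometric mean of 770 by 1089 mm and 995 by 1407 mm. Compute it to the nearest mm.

Short side: √(770 · 995) = √766150 ≈ 875.3 → 875 mm
Long side: √(1089 · 1407) = √1532223 ≈ 1237.8 → 1238 mm

875 × 1238 mm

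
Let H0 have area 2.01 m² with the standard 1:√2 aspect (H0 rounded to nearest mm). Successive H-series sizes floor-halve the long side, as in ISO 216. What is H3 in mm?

421 × 596 mm

Let H0's short side be w mm. w · w√2 = 2.01 m² = 2,010,000 mm², so w ≈ 1192.2 mm and w√2 ≈ 1686.0 mm → H0 = 1192 × 1686 mm.
H1: ⌊1686/2⌋ × 1192 = 843 × 1192 mm
H2: ⌊1192/2⌋ × 843 = 596 × 843 mm
H3: ⌊843/2⌋ × 596 = 421 × 596 mm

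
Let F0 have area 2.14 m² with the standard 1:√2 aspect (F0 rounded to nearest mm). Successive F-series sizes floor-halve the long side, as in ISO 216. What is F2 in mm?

615 × 870 mm

Let F0's short side be w mm. w · w√2 = 2.14 m² = 2,140,000 mm², so w ≈ 1230.1 mm and w√2 ≈ 1739.7 mm → F0 = 1230 × 1740 mm.
F1: ⌊1740/2⌋ × 1230 = 870 × 1230 mm
F2: ⌊1230/2⌋ × 870 = 615 × 870 mm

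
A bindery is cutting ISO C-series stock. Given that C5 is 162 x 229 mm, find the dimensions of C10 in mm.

28 × 40 mm

C6: ⌊229/2⌋ × 162 = 114 × 162 mm
C7: ⌊162/2⌋ × 114 = 81 × 114 mm
C8: ⌊114/2⌋ × 81 = 57 × 81 mm
C9: ⌊81/2⌋ × 57 = 40 × 57 mm
C10: ⌊57/2⌋ × 40 = 28 × 40 mm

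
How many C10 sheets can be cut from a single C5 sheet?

Each ISO step halves the sheet: 1 × C5 → 2 × C6 → 4 × C7 → 8 × C8 → …
From C5 to C10 is 5 halving steps: 2^5 = 32.

32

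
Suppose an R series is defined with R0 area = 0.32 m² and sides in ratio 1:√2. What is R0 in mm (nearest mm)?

476 × 673 mm

Let the short side be w mm. Then w · w√2 = 0.32 m² = 320,000 mm².
w² = 320,000/√2, so w ≈ 475.7 mm; long side = w√2 ≈ 672.7 mm.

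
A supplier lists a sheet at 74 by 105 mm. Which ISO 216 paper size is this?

A7 (74 × 105 mm)

Aspect ratio 105/74 ≈ 1.419 — close to the ISO √2 ≈ 1.414.
In the A-series (A0 area = 1 m²): A7 = 74 × 105 mm.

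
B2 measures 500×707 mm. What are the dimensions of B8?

62 × 88 mm

B3: ⌊707/2⌋ × 500 = 353 × 500 mm
B4: ⌊500/2⌋ × 353 = 250 × 353 mm
B5: ⌊353/2⌋ × 250 = 176 × 250 mm
B6: ⌊250/2⌋ × 176 = 125 × 176 mm
B7: ⌊176/2⌋ × 125 = 88 × 125 mm
B8: ⌊125/2⌋ × 88 = 62 × 88 mm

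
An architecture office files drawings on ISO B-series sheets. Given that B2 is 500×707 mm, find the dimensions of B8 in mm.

62 × 88 mm

B3: ⌊707/2⌋ × 500 = 353 × 500 mm
B4: ⌊500/2⌋ × 353 = 250 × 353 mm
B5: ⌊353/2⌋ × 250 = 176 × 250 mm
B6: ⌊250/2⌋ × 176 = 125 × 176 mm
B7: ⌊176/2⌋ × 125 = 88 × 125 mm
B8: ⌊125/2⌋ × 88 = 62 × 88 mm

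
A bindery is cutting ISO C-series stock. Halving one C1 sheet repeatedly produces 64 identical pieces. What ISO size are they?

64 = 2^6, so 6 halving steps.
C1 → C2 → … → C7 after 6 steps.

C7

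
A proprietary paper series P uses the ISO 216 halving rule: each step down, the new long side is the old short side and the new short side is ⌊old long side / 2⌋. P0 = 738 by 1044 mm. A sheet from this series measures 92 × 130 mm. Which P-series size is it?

P6

P0: 738 × 1044 mm
P1: 522 × 738 mm
P2: 369 × 522 mm
P3: 261 × 369 mm
P4: 184 × 261 mm
P5: 130 × 184 mm
P6: 92 × 130 mm
P7: 65 × 92 mm
→ matches P6.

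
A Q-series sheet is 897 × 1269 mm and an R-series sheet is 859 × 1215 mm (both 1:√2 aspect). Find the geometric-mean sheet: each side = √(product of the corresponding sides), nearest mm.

Short side: √(897 · 859) = √770523 ≈ 877.8 → 878 mm
Long side: √(1269 · 1215) = √1541835 ≈ 1241.7 → 1242 mm

878 × 1242 mm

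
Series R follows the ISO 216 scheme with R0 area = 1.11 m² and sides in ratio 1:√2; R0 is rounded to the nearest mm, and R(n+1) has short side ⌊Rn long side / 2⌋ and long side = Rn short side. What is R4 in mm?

221 × 313 mm

Let R0's short side be w mm. w · w√2 = 1.11 m² = 1,110,000 mm², so w ≈ 885.9 mm and w√2 ≈ 1252.9 mm → R0 = 886 × 1253 mm.
R1: ⌊1253/2⌋ × 886 = 626 × 886 mm
R2: ⌊886/2⌋ × 626 = 443 × 626 mm
R3: ⌊626/2⌋ × 443 = 313 × 443 mm
R4: ⌊443/2⌋ × 313 = 221 × 313 mm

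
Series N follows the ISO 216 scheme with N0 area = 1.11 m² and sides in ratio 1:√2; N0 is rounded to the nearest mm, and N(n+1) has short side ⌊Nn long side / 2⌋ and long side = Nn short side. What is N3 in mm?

Let N0's short side be w mm. w · w√2 = 1.11 m² = 1,110,000 mm², so w ≈ 885.9 mm and w√2 ≈ 1252.9 mm → N0 = 886 × 1253 mm.
N1: ⌊1253/2⌋ × 886 = 626 × 886 mm
N2: ⌊886/2⌋ × 626 = 443 × 626 mm
N3: ⌊626/2⌋ × 443 = 313 × 443 mm

313 × 443 mm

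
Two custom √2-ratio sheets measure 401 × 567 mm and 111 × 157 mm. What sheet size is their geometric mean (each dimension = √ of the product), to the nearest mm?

Short side: √(401 · 111) = √44511 ≈ 211.0 → 211 mm
Long side: √(567 · 157) = √89019 ≈ 298.4 → 298 mm

211 × 298 mm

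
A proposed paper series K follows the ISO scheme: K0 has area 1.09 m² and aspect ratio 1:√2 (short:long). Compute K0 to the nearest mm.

878 × 1242 mm

Let the short side be w mm. Then w · w√2 = 1.09 m² = 1,090,000 mm².
w² = 1,090,000/√2, so w ≈ 877.9 mm; long side = w√2 ≈ 1241.6 mm.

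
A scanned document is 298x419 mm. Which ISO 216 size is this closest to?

Aspect ratio 419/298 ≈ 1.406 — close to the ISO √2 ≈ 1.414.
In the A-series (A0 area = 1 m²): A3 = 297 × 420 mm.
Off by 2 mm total — nearest standard size.

A3 (297 × 420 mm)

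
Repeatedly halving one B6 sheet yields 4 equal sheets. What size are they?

B8

4 = 2^2, so 2 halving steps.
B6 → B7 → … → B8 after 2 steps.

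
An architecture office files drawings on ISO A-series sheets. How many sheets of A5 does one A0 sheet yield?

Each ISO step halves the sheet: 1 × A0 → 2 × A1 → 4 × A2 → 8 × A3 → …
From A0 to A5 is 5 halving steps: 2^5 = 32.

32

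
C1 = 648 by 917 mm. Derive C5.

C2: ⌊917/2⌋ × 648 = 458 × 648 mm
C3: ⌊648/2⌋ × 458 = 324 × 458 mm
C4: ⌊458/2⌋ × 324 = 229 × 324 mm
C5: ⌊324/2⌋ × 229 = 162 × 229 mm

162 × 229 mm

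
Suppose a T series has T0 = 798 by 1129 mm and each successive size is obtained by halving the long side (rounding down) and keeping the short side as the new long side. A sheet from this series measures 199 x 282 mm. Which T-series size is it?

T4

T0: 798 × 1129 mm
T1: 564 × 798 mm
T2: 399 × 564 mm
T3: 282 × 399 mm
T4: 199 × 282 mm
T5: 141 × 199 mm
→ matches T4.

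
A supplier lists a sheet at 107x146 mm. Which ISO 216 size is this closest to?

Aspect ratio 146/107 ≈ 1.364 (ISO target is √2 ≈ 1.414).
In the A-series (A0 area = 1 m²): A6 = 105 × 148 mm.
Off by 4 mm total — nearest standard size.

A6 (105 × 148 mm)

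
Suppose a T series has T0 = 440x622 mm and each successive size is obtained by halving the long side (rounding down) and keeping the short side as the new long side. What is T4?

T1: ⌊622/2⌋ × 440 = 311 × 440 mm
T2: ⌊440/2⌋ × 311 = 220 × 311 mm
T3: ⌊311/2⌋ × 220 = 155 × 220 mm
T4: ⌊220/2⌋ × 155 = 110 × 155 mm

110 × 155 mm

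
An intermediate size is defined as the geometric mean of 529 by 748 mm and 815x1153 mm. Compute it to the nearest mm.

Short side: √(529 · 815) = √431135 ≈ 656.6 → 657 mm
Long side: √(748 · 1153) = √862444 ≈ 928.7 → 929 mm

657 × 929 mm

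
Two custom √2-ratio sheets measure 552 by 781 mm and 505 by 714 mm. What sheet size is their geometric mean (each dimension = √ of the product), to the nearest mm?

528 × 747 mm

Short side: √(552 · 505) = √278760 ≈ 528.0 → 528 mm
Long side: √(781 · 714) = √557634 ≈ 746.7 → 747 mm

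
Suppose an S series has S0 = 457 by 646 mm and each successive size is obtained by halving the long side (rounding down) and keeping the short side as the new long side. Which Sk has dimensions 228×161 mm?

S0: 457 × 646 mm
S1: 323 × 457 mm
S2: 228 × 323 mm
S3: 161 × 228 mm
S4: 114 × 161 mm
→ matches S3.

S3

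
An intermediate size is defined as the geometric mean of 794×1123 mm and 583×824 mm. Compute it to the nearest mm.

680 × 962 mm

Short side: √(794 · 583) = √462902 ≈ 680.4 → 680 mm
Long side: √(1123 · 824) = √925352 ≈ 962.0 → 962 mm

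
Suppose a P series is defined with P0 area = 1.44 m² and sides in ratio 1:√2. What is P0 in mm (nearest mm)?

Let the short side be w mm. Then w · w√2 = 1.44 m² = 1,440,000 mm².
w² = 1,440,000/√2, so w ≈ 1009.1 mm; long side = w√2 ≈ 1427.0 mm.

1009 × 1427 mm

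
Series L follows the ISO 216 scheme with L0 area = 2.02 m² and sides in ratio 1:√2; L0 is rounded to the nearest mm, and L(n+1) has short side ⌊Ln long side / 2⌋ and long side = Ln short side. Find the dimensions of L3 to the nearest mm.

422 × 597 mm

Let L0's short side be w mm. w · w√2 = 2.02 m² = 2,020,000 mm², so w ≈ 1195.1 mm and w√2 ≈ 1690.2 mm → L0 = 1195 × 1690 mm.
L1: ⌊1690/2⌋ × 1195 = 845 × 1195 mm
L2: ⌊1195/2⌋ × 845 = 597 × 845 mm
L3: ⌊845/2⌋ × 597 = 422 × 597 mm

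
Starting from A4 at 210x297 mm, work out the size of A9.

37 × 52 mm

A5: ⌊297/2⌋ × 210 = 148 × 210 mm
A6: ⌊210/2⌋ × 148 = 105 × 148 mm
A7: ⌊148/2⌋ × 105 = 74 × 105 mm
A8: ⌊105/2⌋ × 74 = 52 × 74 mm
A9: ⌊74/2⌋ × 52 = 37 × 52 mm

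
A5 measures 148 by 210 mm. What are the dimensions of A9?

A6: ⌊210/2⌋ × 148 = 105 × 148 mm
A7: ⌊148/2⌋ × 105 = 74 × 105 mm
A8: ⌊105/2⌋ × 74 = 52 × 74 mm
A9: ⌊74/2⌋ × 52 = 37 × 52 mm

37 × 52 mm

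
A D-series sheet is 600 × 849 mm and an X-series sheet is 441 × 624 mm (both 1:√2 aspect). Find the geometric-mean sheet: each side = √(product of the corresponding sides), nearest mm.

Short side: √(600 · 441) = √264600 ≈ 514.4 → 514 mm
Long side: √(849 · 624) = √529776 ≈ 727.9 → 728 mm

514 × 728 mm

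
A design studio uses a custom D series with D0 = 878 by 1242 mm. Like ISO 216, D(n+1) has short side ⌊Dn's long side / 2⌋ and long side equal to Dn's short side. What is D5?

D1: ⌊1242/2⌋ × 878 = 621 × 878 mm
D2: ⌊878/2⌋ × 621 = 439 × 621 mm
D3: ⌊621/2⌋ × 439 = 310 × 439 mm
D4: ⌊439/2⌋ × 310 = 219 × 310 mm
D5: ⌊310/2⌋ × 219 = 155 × 219 mm

155 × 219 mm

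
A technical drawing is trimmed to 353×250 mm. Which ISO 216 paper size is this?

Aspect ratio 353/250 ≈ 1.412 — close to the ISO √2 ≈ 1.414.
In the B-series (B0 = 1000 × 1414 mm): B4 = 250 × 353 mm.

B4 (250 × 353 mm)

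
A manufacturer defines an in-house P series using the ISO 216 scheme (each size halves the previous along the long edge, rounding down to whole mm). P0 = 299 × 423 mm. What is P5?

52 × 74 mm

P1: ⌊423/2⌋ × 299 = 211 × 299 mm
P2: ⌊299/2⌋ × 211 = 149 × 211 mm
P3: ⌊211/2⌋ × 149 = 105 × 149 mm
P4: ⌊149/2⌋ × 105 = 74 × 105 mm
P5: ⌊105/2⌋ × 74 = 52 × 74 mm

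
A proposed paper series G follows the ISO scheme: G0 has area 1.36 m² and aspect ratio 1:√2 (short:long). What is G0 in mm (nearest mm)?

Let the short side be w mm. Then w · w√2 = 1.36 m² = 1,360,000 mm².
w² = 1,360,000/√2, so w ≈ 980.6 mm; long side = w√2 ≈ 1386.8 mm.

981 × 1387 mm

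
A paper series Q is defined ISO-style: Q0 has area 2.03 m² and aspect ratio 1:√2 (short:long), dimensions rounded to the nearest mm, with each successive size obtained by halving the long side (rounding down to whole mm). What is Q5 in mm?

Let Q0's short side be w mm. w · w√2 = 2.03 m² = 2,030,000 mm², so w ≈ 1198.1 mm and w√2 ≈ 1694.4 mm → Q0 = 1198 × 1694 mm.
Q1: ⌊1694/2⌋ × 1198 = 847 × 1198 mm
Q2: ⌊1198/2⌋ × 847 = 599 × 847 mm
Q3: ⌊847/2⌋ × 599 = 423 × 599 mm
Q4: ⌊599/2⌋ × 423 = 299 × 423 mm
Q5: ⌊423/2⌋ × 299 = 211 × 299 mm

211 × 299 mm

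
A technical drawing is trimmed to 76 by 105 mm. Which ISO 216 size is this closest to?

A7 (74 × 105 mm)

Aspect ratio 105/76 ≈ 1.382 (ISO target is √2 ≈ 1.414).
In the A-series (A0 area = 1 m²): A7 = 74 × 105 mm.
Off by 2 mm total — nearest standard size.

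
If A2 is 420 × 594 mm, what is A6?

105 × 148 mm

A3: ⌊594/2⌋ × 420 = 297 × 420 mm
A4: ⌊420/2⌋ × 297 = 210 × 297 mm
A5: ⌊297/2⌋ × 210 = 148 × 210 mm
A6: ⌊210/2⌋ × 148 = 105 × 148 mm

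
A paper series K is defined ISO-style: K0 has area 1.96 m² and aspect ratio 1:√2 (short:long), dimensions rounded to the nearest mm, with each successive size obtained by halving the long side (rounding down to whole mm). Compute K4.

Let K0's short side be w mm. w · w√2 = 1.96 m² = 1,960,000 mm², so w ≈ 1177.3 mm and w√2 ≈ 1664.9 mm → K0 = 1177 × 1665 mm.
K1: ⌊1665/2⌋ × 1177 = 832 × 1177 mm
K2: ⌊1177/2⌋ × 832 = 588 × 832 mm
K3: ⌊832/2⌋ × 588 = 416 × 588 mm
K4: ⌊588/2⌋ × 416 = 294 × 416 mm

294 × 416 mm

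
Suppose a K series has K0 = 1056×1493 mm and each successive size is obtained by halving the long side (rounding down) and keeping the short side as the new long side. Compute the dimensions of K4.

K1: ⌊1493/2⌋ × 1056 = 746 × 1056 mm
K2: ⌊1056/2⌋ × 746 = 528 × 746 mm
K3: ⌊746/2⌋ × 528 = 373 × 528 mm
K4: ⌊528/2⌋ × 373 = 264 × 373 mm

264 × 373 mm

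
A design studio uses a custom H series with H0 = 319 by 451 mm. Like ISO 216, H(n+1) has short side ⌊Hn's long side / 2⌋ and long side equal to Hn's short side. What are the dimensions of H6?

H1 = 225 × 319 mm (from H0 by 1 halving).
H2: ⌊319/2⌋ × 225 = 159 × 225 mm
H3: ⌊225/2⌋ × 159 = 112 × 159 mm
H4: ⌊159/2⌋ × 112 = 79 × 112 mm
H5: ⌊112/2⌋ × 79 = 56 × 79 mm
H6: ⌊79/2⌋ × 56 = 39 × 56 mm

39 × 56 mm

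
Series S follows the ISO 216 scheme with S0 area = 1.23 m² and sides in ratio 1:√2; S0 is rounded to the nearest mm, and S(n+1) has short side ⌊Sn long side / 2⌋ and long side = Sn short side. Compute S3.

329 × 466 mm

Let S0's short side be w mm. w · w√2 = 1.23 m² = 1,230,000 mm², so w ≈ 932.6 mm and w√2 ≈ 1318.9 mm → S0 = 933 × 1319 mm.
S1: ⌊1319/2⌋ × 933 = 659 × 933 mm
S2: ⌊933/2⌋ × 659 = 466 × 659 mm
S3: ⌊659/2⌋ × 466 = 329 × 466 mm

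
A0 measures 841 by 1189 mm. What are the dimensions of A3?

A1: ⌊1189/2⌋ × 841 = 594 × 841 mm
A2: ⌊841/2⌋ × 594 = 420 × 594 mm
A3: ⌊594/2⌋ × 420 = 297 × 420 mm

297 × 420 mm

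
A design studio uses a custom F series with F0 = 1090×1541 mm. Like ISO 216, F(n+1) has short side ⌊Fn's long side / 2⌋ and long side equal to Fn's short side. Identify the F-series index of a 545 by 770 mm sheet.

F2

F0: 1090 × 1541 mm
F1: 770 × 1090 mm
F2: 545 × 770 mm
F3: 385 × 545 mm
→ matches F2.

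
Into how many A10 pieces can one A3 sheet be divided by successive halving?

Each ISO step halves the sheet: 1 × A3 → 2 × A4 → 4 × A5 → 8 × A6 → …
From A3 to A10 is 7 halving steps: 2^7 = 128.

128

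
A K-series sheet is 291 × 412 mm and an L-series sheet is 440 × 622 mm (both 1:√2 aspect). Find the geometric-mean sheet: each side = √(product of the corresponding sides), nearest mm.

Short side: √(291 · 440) = √128040 ≈ 357.8 → 358 mm
Long side: √(412 · 622) = √256264 ≈ 506.2 → 506 mm

358 × 506 mm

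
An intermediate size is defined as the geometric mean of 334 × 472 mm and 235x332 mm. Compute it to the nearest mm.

Short side: √(334 · 235) = √78490 ≈ 280.2 → 280 mm
Long side: √(472 · 332) = √156704 ≈ 395.9 → 396 mm

280 × 396 mm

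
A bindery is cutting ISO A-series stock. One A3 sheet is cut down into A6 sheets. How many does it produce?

Each ISO step halves the sheet: 1 × A3 → 2 × A4 → 4 × A5 → 8 × A6
From A3 to A6 is 3 halving steps: 2^3 = 8.

8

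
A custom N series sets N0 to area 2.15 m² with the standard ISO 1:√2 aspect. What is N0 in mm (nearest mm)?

Let the short side be w mm. Then w · w√2 = 2.15 m² = 2,150,000 mm².
w² = 2,150,000/√2, so w ≈ 1233.0 mm; long side = w√2 ≈ 1743.7 mm.

1233 × 1744 mm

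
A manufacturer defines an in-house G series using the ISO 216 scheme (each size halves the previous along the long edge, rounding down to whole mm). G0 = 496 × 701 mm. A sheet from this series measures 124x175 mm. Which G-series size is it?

G0: 496 × 701 mm
G1: 350 × 496 mm
G2: 248 × 350 mm
G3: 175 × 248 mm
G4: 124 × 175 mm
G5: 87 × 124 mm
→ matches G4.

G4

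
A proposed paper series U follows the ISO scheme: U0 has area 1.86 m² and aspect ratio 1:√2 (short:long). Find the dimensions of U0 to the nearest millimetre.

Let the short side be w mm. Then w · w√2 = 1.86 m² = 1,860,000 mm².
w² = 1,860,000/√2, so w ≈ 1146.8 mm; long side = w√2 ≈ 1621.9 mm.

1147 × 1622 mm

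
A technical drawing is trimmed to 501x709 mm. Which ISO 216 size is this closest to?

B2 (500 × 707 mm)

Aspect ratio 709/501 ≈ 1.415 — close to the ISO √2 ≈ 1.414.
In the B-series (B0 = 1000 × 1414 mm): B2 = 500 × 707 mm.
Off by 3 mm total — nearest standard size.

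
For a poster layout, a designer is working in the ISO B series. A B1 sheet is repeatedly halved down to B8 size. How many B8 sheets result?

Each ISO step halves the sheet: 1 × B1 → 2 × B2 → 4 × B3 → 8 × B4 → …
From B1 to B8 is 7 halving steps: 2^7 = 128.

128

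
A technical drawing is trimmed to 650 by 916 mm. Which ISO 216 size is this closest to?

C1 (648 × 917 mm)

Aspect ratio 916/650 ≈ 1.409 — close to the ISO √2 ≈ 1.414.
In the C-series (envelope sizes, between A and B): C1 = 648 × 917 mm.
Off by 3 mm total — nearest standard size.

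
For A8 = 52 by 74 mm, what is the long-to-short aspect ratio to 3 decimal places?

74 / 52 = 1.423
ISO 216 targets √2 ≈ 1.414; the +0.009 deviation is from mm rounding.

1.423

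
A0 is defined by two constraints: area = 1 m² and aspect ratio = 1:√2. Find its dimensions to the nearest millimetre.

841 × 1189 mm

Let the short side be w mm. Then the long side is w√2 and w · w√2 = 10⁶ mm².
w² = 10⁶/√2, so w = 1000 / 2^(1/4) ≈ 840.9 mm; long side = 1000 · 2^(1/4) ≈ 1189.2 mm.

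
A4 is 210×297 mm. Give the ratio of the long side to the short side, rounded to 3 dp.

1.414

297 / 210 = 1.414
Matches √2 ≈ 1.414 — the ISO 216 defining ratio.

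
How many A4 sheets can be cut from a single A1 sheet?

Each ISO step halves the sheet: 1 × A1 → 2 × A2 → 4 × A3 → 8 × A4
From A1 to A4 is 3 halving steps: 2^3 = 8.

8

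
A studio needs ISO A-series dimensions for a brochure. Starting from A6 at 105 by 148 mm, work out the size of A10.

A7: ⌊148/2⌋ × 105 = 74 × 105 mm
A8: ⌊105/2⌋ × 74 = 52 × 74 mm
A9: ⌊74/2⌋ × 52 = 37 × 52 mm
A10: ⌊52/2⌋ × 37 = 26 × 37 mm

26 × 37 mm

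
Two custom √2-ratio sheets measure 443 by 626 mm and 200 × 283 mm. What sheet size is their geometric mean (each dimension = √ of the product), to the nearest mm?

298 × 421 mm

Short side: √(443 · 200) = √88600 ≈ 297.7 → 298 mm
Long side: √(626 · 283) = √177158 ≈ 420.9 → 421 mm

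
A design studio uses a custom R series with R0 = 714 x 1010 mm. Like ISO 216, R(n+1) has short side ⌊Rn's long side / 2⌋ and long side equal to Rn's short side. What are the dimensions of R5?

R1: ⌊1010/2⌋ × 714 = 505 × 714 mm
R2: ⌊714/2⌋ × 505 = 357 × 505 mm
R3: ⌊505/2⌋ × 357 = 252 × 357 mm
R4: ⌊357/2⌋ × 252 = 178 × 252 mm
R5: ⌊252/2⌋ × 178 = 126 × 178 mm

126 × 178 mm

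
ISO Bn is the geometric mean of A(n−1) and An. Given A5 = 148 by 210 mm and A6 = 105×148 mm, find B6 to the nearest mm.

125 × 176 mm

Short side: √(148 · 105) = √15540 ≈ 124.7 → 125 mm
Long side: √(210 · 148) = √31080 ≈ 176.3 → 176 mm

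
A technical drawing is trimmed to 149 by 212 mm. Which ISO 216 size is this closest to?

Aspect ratio 212/149 ≈ 1.423 — close to the ISO √2 ≈ 1.414.
In the A-series (A0 area = 1 m²): A5 = 148 × 210 mm.
Off by 3 mm total — nearest standard size.

A5 (148 × 210 mm)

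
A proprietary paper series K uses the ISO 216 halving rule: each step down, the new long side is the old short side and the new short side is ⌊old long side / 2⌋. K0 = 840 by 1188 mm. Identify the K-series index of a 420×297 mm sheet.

K0: 840 × 1188 mm
K1: 594 × 840 mm
K2: 420 × 594 mm
K3: 297 × 420 mm
K4: 210 × 297 mm
→ matches K3.

K3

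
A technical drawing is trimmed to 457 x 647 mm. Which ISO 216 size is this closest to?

Aspect ratio 647/457 ≈ 1.416 — close to the ISO √2 ≈ 1.414.
In the C-series (envelope sizes, between A and B): C2 = 458 × 648 mm.
Off by 2 mm total — nearest standard size.

C2 (458 × 648 mm)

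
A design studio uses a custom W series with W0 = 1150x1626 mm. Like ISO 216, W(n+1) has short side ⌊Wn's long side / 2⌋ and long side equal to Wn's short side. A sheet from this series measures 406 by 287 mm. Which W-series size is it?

W0: 1150 × 1626 mm
W1: 813 × 1150 mm
W2: 575 × 813 mm
W3: 406 × 575 mm
W4: 287 × 406 mm
W5: 203 × 287 mm
→ matches W4.

W4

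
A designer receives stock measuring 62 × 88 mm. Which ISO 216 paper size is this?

B8 (62 × 88 mm)

Aspect ratio 88/62 ≈ 1.419 — close to the ISO √2 ≈ 1.414.
In the B-series (B0 = 1000 × 1414 mm): B8 = 62 × 88 mm.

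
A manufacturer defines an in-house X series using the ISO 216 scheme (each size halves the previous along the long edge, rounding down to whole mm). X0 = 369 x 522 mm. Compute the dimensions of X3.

130 × 184 mm

X1: ⌊522/2⌋ × 369 = 261 × 369 mm
X2: ⌊369/2⌋ × 261 = 184 × 261 mm
X3: ⌊261/2⌋ × 184 = 130 × 184 mm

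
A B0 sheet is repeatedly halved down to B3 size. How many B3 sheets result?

8

B0 = 1000 × 1414 mm; B3 = 353 × 500 mm.
Each halving step doubles the count; 3 steps from B0 to B3.
2^3 = 8.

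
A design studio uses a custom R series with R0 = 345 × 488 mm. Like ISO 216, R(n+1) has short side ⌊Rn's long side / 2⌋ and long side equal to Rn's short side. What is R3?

R1: ⌊488/2⌋ × 345 = 244 × 345 mm
R2: ⌊345/2⌋ × 244 = 172 × 244 mm
R3: ⌊244/2⌋ × 172 = 122 × 172 mm

122 × 172 mm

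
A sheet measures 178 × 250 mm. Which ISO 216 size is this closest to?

Aspect ratio 250/178 ≈ 1.404 — close to the ISO √2 ≈ 1.414.
In the B-series (B0 = 1000 × 1414 mm): B5 = 176 × 250 mm.
Off by 2 mm total — nearest standard size.

B5 (176 × 250 mm)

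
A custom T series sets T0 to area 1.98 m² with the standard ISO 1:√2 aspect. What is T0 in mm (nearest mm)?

Let the short side be w mm. Then w · w√2 = 1.98 m² = 1,980,000 mm².
w² = 1,980,000/√2, so w ≈ 1183.2 mm; long side = w√2 ≈ 1673.4 mm.

1183 × 1673 mm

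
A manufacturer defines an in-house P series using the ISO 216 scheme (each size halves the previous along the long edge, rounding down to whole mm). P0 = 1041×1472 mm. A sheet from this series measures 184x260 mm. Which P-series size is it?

P5

P0: 1041 × 1472 mm
P1: 736 × 1041 mm
P2: 520 × 736 mm
P3: 368 × 520 mm
P4: 260 × 368 mm
P5: 184 × 260 mm
P6: 130 × 184 mm
→ matches P5.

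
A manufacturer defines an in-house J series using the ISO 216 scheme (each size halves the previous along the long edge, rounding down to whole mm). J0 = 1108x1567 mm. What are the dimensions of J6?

138 × 195 mm

J1: ⌊1567/2⌋ × 1108 = 783 × 1108 mm
J2: ⌊1108/2⌋ × 783 = 554 × 783 mm
J3: ⌊783/2⌋ × 554 = 391 × 554 mm
J4: ⌊554/2⌋ × 391 = 277 × 391 mm
J5: ⌊391/2⌋ × 277 = 195 × 277 mm
J6: ⌊277/2⌋ × 195 = 138 × 195 mm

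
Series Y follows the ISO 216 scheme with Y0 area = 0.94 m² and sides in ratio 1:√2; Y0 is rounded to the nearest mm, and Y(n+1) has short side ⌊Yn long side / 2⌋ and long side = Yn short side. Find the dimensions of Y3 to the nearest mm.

Let Y0's short side be w mm. w · w√2 = 0.94 m² = 940,000 mm², so w ≈ 815.3 mm and w√2 ≈ 1153.0 mm → Y0 = 815 × 1153 mm.
Y1: ⌊1153/2⌋ × 815 = 576 × 815 mm
Y2: ⌊815/2⌋ × 576 = 407 × 576 mm
Y3: ⌊576/2⌋ × 407 = 288 × 407 mm

288 × 407 mm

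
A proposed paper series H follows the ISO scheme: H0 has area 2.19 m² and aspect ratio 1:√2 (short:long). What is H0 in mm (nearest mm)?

Let the short side be w mm. Then w · w√2 = 2.19 m² = 2,190,000 mm².
w² = 2,190,000/√2, so w ≈ 1244.4 mm; long side = w√2 ≈ 1759.9 mm.

1244 × 1760 mm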